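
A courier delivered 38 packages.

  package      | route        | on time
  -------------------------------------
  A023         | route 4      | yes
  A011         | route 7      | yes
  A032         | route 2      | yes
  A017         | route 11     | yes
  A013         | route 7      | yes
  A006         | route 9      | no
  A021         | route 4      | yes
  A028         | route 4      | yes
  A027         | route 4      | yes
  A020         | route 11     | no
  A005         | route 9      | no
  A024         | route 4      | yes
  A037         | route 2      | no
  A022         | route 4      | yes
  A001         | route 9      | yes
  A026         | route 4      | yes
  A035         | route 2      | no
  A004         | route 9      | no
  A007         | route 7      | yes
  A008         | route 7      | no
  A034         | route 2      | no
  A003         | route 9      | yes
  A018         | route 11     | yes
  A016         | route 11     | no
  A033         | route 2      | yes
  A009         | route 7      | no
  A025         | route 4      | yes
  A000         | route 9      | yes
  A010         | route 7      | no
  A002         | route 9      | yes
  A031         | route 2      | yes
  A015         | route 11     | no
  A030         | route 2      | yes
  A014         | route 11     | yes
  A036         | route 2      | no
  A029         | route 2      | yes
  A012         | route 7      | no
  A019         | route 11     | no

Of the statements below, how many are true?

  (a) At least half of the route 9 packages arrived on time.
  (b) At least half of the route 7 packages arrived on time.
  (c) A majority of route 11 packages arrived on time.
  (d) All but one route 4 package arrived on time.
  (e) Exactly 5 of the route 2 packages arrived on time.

(a) route 9: |A| = 7, |A ∩ B| = 4; needs |A ∩ B| ≥ |A ∖ B| — true.
(b) route 7: |A| = 7, |A ∩ B| = 3; needs |A ∩ B| ≥ |A ∖ B| — false.
(c) route 11: |A| = 7, |A ∩ B| = 3; needs |A ∩ B| > |A ∖ B| — false.
(d) route 4: |A| = 8, |A ∩ B| = 8; needs |A ∖ B| = 1 — false.
(e) route 2: |A| = 9, |A ∩ B| = 5; needs |A ∩ B| = 5 — true.

2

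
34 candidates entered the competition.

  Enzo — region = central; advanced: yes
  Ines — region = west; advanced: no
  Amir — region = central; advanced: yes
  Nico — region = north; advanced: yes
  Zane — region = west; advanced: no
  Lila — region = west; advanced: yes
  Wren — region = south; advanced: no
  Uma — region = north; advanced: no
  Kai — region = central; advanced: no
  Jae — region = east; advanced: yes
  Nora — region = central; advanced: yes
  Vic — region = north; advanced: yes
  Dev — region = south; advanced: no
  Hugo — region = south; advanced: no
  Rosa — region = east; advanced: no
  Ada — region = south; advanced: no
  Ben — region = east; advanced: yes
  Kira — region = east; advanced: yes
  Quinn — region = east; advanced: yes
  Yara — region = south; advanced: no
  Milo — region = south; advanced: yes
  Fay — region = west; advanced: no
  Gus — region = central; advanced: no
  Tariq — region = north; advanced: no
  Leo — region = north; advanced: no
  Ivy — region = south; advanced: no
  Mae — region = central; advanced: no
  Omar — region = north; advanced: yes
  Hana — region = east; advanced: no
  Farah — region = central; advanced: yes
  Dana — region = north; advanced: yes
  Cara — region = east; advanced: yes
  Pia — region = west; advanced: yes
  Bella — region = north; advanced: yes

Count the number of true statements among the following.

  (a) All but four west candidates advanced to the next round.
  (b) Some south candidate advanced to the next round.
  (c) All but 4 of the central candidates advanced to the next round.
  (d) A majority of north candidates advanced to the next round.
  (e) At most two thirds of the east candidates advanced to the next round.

(a) west: |A| = 5, |A ∩ B| = 2; needs |A ∖ B| = 4 — false.
(b) south: |A| = 7, |A ∩ B| = 1; needs A ∩ B ≠ ∅ (|A ∩ B| ≥ 1) — true.
(c) central: |A| = 7, |A ∩ B| = 4; needs |A ∖ B| = 4 — false.
(d) north: |A| = 8, |A ∩ B| = 5; needs |A ∩ B| > |A ∖ B| — true.
(e) east: |A| = 7, |A ∩ B| = 5; needs |A ∩ B| / |A| ≤ 2/3 — false.

2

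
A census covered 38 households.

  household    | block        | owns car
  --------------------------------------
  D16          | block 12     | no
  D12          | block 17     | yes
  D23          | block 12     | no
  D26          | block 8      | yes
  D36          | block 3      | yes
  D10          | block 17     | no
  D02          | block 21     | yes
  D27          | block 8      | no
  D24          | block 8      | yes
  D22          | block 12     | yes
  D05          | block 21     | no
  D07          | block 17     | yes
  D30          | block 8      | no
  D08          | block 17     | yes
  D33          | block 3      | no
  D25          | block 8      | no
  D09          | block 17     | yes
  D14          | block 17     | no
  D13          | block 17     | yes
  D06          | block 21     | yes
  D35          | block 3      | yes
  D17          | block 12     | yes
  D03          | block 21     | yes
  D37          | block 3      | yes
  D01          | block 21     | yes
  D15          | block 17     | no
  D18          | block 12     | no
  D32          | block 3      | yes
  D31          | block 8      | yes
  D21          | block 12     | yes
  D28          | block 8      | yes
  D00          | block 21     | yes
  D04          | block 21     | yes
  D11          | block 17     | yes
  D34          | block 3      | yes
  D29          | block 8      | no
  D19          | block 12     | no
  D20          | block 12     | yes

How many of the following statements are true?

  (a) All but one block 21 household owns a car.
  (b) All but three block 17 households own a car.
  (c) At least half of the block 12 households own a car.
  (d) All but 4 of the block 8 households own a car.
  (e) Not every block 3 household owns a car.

(a) block 21: |A| = 7, |A ∩ B| = 6; needs |A ∖ B| = 1 — true.
(b) block 17: |A| = 9, |A ∩ B| = 6; needs |A ∖ B| = 3 — true.
(c) block 12: |A| = 8, |A ∩ B| = 4; needs |A ∩ B| ≥ |A ∖ B| — true.
(d) block 8: |A| = 8, |A ∩ B| = 4; needs |A ∖ B| = 4 — true.
(e) block 3: |A| = 6, |A ∩ B| = 5; needs A ⊄ B (|A ∖ B| ≥ 1) — true.

5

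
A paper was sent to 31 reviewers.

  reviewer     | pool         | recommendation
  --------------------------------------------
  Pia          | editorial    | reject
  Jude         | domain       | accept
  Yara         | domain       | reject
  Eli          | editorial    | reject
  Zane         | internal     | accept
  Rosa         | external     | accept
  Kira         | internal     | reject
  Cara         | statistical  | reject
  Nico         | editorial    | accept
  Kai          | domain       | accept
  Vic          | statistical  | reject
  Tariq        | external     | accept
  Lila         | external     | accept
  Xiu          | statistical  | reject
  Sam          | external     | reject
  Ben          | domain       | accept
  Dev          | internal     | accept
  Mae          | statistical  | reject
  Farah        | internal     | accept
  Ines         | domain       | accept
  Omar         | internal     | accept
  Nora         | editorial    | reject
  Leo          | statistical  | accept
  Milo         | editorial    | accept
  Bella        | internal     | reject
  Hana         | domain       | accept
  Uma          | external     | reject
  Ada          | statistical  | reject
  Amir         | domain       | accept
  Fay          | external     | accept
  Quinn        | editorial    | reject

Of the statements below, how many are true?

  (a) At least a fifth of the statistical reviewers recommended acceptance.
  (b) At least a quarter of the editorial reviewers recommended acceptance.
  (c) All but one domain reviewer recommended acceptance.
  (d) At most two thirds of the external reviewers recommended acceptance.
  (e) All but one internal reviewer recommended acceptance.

3

(a) statistical: |A| = 6, |A ∩ B| = 1; needs |A ∩ B| / |A| ≥ 1/5 — false.
(b) editorial: |A| = 6, |A ∩ B| = 2; needs |A ∩ B| / |A| ≥ 1/4 — true.
(c) domain: |A| = 7, |A ∩ B| = 6; needs |A ∖ B| = 1 — true.
(d) external: |A| = 6, |A ∩ B| = 4; needs |A ∩ B| / |A| ≤ 2/3 — true.
(e) internal: |A| = 6, |A ∩ B| = 4; needs |A ∖ B| = 1 — false.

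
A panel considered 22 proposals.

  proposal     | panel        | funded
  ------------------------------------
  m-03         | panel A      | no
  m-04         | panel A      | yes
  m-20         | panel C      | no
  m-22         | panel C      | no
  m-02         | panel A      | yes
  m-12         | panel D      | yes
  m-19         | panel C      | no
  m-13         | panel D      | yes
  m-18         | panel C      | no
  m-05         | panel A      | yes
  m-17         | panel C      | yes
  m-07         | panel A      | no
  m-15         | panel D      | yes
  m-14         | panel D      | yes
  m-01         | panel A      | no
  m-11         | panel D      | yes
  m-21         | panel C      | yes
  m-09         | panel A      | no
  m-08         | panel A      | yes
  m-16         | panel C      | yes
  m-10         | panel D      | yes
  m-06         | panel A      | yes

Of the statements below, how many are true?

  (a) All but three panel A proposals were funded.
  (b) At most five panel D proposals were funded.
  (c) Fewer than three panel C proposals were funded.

0

(a) panel A: |A| = 9, |A ∩ B| = 5; needs |A ∖ B| = 3 — false.
(b) panel D: |A| = 6, |A ∩ B| = 6; needs |A ∩ B| ≤ 5 — false.
(c) panel C: |A| = 7, |A ∩ B| = 3; needs |A ∩ B| < 3 — false.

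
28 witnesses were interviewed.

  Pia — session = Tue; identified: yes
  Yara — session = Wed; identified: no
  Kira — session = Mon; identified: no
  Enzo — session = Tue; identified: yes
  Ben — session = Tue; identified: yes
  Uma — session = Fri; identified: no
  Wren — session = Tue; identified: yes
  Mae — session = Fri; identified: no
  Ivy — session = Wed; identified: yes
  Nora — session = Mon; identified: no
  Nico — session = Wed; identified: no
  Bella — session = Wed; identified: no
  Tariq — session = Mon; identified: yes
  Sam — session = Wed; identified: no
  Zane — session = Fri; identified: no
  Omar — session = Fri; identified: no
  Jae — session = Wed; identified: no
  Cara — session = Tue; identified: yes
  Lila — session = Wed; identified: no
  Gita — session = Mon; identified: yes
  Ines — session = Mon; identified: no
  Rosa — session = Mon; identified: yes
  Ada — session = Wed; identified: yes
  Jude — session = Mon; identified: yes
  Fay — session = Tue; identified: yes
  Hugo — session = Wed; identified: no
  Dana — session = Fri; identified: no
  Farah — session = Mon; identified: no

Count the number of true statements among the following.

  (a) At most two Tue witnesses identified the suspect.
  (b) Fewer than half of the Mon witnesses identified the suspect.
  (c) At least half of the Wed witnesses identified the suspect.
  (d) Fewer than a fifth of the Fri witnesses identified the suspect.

(a) Tue: |A| = 6, |A ∩ B| = 6; needs |A ∩ B| ≤ 2 — false.
(b) Mon: |A| = 8, |A ∩ B| = 4; needs |A ∩ B| < |A ∖ B| — false.
(c) Wed: |A| = 9, |A ∩ B| = 2; needs |A ∩ B| ≥ |A ∖ B| — false.
(d) Fri: |A| = 5, |A ∩ B| = 0; needs |A ∩ B| / |A| < 1/5 — true.

1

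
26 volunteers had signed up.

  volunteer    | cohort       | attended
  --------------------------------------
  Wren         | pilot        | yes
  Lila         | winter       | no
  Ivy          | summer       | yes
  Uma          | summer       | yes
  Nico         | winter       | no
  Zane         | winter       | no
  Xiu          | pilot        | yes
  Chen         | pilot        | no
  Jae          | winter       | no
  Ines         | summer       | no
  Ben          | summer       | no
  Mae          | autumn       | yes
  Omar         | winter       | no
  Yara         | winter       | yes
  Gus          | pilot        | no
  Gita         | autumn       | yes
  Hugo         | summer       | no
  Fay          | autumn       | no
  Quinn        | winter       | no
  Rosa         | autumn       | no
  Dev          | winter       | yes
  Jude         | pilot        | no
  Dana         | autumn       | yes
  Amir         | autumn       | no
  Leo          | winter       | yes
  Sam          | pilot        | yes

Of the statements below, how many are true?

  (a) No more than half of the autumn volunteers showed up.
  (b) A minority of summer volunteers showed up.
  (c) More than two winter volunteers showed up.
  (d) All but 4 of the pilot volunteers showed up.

(a) autumn: |A| = 6, |A ∩ B| = 3; needs |A ∩ B| ≤ |A ∖ B| — true.
(b) summer: |A| = 5, |A ∩ B| = 2; needs |A ∩ B| < |A ∖ B| — true.
(c) winter: |A| = 9, |A ∩ B| = 3; needs |A ∩ B| > 2 — true.
(d) pilot: |A| = 6, |A ∩ B| = 3; needs |A ∖ B| = 4 — false.

3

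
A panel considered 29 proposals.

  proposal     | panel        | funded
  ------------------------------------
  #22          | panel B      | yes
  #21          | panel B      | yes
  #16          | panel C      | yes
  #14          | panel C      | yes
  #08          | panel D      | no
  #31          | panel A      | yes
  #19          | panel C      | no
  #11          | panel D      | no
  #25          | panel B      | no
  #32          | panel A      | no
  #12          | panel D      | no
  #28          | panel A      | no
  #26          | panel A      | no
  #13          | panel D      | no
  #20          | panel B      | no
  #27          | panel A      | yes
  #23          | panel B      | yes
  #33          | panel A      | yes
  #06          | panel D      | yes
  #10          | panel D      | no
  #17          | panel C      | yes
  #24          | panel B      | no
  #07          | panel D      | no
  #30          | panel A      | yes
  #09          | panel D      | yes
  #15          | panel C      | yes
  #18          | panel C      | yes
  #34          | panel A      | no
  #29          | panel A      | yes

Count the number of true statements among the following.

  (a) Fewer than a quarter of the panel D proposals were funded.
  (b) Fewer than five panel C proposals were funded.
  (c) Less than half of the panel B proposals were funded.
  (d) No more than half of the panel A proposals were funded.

(a) panel D: |A| = 8, |A ∩ B| = 2; needs |A ∩ B| / |A| < 1/4 — false.
(b) panel C: |A| = 6, |A ∩ B| = 5; needs |A ∩ B| < 5 — false.
(c) panel B: |A| = 6, |A ∩ B| = 3; needs |A ∩ B| < |A ∖ B| — false.
(d) panel A: |A| = 9, |A ∩ B| = 5; needs |A ∩ B| ≤ |A ∖ B| — false.

0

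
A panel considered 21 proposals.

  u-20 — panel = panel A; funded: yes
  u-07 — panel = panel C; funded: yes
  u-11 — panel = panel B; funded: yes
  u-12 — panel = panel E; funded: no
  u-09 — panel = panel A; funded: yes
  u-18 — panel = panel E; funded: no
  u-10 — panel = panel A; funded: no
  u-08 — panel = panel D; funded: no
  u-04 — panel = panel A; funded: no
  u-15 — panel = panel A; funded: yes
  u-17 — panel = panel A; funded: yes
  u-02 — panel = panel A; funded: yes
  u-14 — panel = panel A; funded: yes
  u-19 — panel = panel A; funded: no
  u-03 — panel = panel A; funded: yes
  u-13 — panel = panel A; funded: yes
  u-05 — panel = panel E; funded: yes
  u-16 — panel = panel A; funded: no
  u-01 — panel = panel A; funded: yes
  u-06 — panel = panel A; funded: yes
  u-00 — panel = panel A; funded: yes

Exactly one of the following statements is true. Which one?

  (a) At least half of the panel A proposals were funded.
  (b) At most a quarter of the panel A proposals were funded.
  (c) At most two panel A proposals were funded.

|A| = 15, |A ∩ B| = 11, |A ∖ B| = 4.
(a) requires |A ∩ B| ≥ |A ∖ B|: true.
(b) requires |A ∩ B| / |A| ≤ 1/4: false.
(c) requires |A ∩ B| ≤ 2: false.

(a)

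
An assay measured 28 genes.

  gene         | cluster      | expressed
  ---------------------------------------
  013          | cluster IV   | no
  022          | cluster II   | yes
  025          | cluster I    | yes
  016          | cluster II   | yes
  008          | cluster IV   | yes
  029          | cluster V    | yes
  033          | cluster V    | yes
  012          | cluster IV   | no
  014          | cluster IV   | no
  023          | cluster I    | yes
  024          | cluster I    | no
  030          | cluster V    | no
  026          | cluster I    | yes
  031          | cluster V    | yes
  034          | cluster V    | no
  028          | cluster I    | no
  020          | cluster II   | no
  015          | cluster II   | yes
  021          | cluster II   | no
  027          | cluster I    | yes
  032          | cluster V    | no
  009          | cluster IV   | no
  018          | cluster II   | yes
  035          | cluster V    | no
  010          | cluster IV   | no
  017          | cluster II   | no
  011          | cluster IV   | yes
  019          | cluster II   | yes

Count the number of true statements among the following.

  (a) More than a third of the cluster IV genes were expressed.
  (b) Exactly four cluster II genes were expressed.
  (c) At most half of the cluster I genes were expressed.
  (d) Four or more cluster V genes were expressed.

0

(a) cluster IV: |A| = 7, |A ∩ B| = 2; needs |A ∩ B| / |A| > 1/3 — false.
(b) cluster II: |A| = 8, |A ∩ B| = 5; needs |A ∩ B| = 4 — false.
(c) cluster I: |A| = 6, |A ∩ B| = 4; needs |A ∩ B| ≤ |A ∖ B| — false.
(d) cluster V: |A| = 7, |A ∩ B| = 3; needs |A ∩ B| ≥ 4 — false.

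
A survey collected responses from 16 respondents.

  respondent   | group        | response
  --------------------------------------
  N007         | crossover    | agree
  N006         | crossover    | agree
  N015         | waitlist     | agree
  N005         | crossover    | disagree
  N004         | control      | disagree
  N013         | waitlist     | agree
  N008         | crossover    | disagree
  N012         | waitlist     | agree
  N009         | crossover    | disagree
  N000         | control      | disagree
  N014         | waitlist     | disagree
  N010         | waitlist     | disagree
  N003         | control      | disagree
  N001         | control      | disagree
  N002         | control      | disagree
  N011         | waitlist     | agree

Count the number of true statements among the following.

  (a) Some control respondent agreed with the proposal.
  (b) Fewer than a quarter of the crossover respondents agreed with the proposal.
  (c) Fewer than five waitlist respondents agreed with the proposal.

1

(a) control: |A| = 5, |A ∩ B| = 0; needs A ∩ B ≠ ∅ (|A ∩ B| ≥ 1) — false.
(b) crossover: |A| = 5, |A ∩ B| = 2; needs |A ∩ B| / |A| < 1/4 — false.
(c) waitlist: |A| = 6, |A ∩ B| = 4; needs |A ∩ B| < 5 — true.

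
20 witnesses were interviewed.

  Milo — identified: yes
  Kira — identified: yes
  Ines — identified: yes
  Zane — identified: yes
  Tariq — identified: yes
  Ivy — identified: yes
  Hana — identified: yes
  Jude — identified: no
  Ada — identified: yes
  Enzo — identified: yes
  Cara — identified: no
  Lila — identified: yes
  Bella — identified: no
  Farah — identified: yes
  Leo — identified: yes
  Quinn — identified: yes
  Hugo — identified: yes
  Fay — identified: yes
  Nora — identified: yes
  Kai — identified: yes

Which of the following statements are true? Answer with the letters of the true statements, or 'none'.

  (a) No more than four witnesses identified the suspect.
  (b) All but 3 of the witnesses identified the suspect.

(b)

|A| = 20, |A ∩ B| = 17, |A ∖ B| = 3.
(a) |A ∩ B| ≤ 4: fails.
(b) |A ∖ B| = 3: holds.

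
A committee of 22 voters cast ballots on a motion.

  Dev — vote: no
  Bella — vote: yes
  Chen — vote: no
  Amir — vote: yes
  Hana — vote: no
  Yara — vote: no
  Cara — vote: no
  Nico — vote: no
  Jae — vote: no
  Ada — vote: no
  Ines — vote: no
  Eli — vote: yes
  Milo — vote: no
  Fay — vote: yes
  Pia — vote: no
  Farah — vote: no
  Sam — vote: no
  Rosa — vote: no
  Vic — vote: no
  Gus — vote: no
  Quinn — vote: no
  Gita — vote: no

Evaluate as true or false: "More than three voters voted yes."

True

The determiner here denotes the relation: |A ∩ B| > 3.
|A| = 22, |A ∩ B| = 4, |A ∖ B| = 18.
|A ∩ B| = 4, so the statement is true.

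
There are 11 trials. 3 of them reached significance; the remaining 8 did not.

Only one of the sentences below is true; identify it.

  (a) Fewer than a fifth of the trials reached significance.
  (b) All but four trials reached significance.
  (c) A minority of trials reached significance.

|A| = 11, |A ∩ B| = 3, |A ∖ B| = 8.
(a) requires |A ∩ B| / |A| < 1/5: false.
(b) requires |A ∖ B| = 4: false.
(c) requires |A ∩ B| < |A ∖ B|: true.

(c)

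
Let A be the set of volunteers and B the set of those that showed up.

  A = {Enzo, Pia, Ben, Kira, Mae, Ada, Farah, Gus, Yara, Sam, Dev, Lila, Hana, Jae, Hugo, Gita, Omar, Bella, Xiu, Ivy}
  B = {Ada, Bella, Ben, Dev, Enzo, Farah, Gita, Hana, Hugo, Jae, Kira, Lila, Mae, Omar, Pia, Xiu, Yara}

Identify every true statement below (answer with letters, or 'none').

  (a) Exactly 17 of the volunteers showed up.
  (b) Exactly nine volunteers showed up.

|A| = 20, |A ∩ B| = 17, |A ∖ B| = 3.
(a) |A ∩ B| = 17: holds.
(b) |A ∩ B| = 9: fails.

(a)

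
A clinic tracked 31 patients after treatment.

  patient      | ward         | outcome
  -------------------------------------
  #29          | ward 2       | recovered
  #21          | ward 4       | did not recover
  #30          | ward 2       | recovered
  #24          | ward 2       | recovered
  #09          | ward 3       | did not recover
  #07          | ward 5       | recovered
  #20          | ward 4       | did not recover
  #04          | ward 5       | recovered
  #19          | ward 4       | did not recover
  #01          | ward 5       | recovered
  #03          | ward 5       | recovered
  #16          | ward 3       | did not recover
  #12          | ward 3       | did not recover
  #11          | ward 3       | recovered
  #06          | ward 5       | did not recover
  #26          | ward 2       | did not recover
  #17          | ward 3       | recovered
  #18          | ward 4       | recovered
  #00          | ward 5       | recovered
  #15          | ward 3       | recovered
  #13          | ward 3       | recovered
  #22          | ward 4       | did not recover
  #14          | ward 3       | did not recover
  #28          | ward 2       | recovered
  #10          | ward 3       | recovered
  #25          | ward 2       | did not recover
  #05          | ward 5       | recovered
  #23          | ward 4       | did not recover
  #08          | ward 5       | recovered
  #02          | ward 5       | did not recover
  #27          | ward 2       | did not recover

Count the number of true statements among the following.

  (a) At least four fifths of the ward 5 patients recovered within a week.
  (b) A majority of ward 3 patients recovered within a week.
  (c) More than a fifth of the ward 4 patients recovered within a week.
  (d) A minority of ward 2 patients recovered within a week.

1

(a) ward 5: |A| = 9, |A ∩ B| = 7; needs |A ∩ B| / |A| ≥ 4/5 — false.
(b) ward 3: |A| = 9, |A ∩ B| = 5; needs |A ∩ B| > |A ∖ B| — true.
(c) ward 4: |A| = 6, |A ∩ B| = 1; needs |A ∩ B| / |A| > 1/5 — false.
(d) ward 2: |A| = 7, |A ∩ B| = 4; needs |A ∩ B| < |A ∖ B| — false.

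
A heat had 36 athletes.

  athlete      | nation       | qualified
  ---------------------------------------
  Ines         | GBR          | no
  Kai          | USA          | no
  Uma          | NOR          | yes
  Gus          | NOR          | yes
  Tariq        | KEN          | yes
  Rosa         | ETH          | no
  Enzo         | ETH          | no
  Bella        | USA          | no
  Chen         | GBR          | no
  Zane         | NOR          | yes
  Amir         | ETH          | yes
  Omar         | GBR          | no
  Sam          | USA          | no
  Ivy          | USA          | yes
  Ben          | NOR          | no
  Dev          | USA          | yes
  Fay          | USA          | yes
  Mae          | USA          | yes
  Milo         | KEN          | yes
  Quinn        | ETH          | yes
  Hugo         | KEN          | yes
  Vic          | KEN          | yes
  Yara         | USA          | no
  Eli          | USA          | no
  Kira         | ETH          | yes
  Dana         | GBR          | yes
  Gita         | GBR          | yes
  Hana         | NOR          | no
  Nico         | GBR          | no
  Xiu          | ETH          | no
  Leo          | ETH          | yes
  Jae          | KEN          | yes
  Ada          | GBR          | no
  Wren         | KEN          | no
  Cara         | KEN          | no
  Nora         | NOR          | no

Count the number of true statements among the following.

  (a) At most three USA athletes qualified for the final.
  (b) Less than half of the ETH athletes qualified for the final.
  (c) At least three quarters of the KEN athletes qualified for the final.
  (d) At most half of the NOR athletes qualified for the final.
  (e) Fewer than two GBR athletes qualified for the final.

(a) USA: |A| = 9, |A ∩ B| = 4; needs |A ∩ B| ≤ 3 — false.
(b) ETH: |A| = 7, |A ∩ B| = 4; needs |A ∩ B| < |A ∖ B| — false.
(c) KEN: |A| = 7, |A ∩ B| = 5; needs |A ∩ B| / |A| ≥ 3/4 — false.
(d) NOR: |A| = 6, |A ∩ B| = 3; needs |A ∩ B| ≤ |A ∖ B| — true.
(e) GBR: |A| = 7, |A ∩ B| = 2; needs |A ∩ B| < 2 — false.

1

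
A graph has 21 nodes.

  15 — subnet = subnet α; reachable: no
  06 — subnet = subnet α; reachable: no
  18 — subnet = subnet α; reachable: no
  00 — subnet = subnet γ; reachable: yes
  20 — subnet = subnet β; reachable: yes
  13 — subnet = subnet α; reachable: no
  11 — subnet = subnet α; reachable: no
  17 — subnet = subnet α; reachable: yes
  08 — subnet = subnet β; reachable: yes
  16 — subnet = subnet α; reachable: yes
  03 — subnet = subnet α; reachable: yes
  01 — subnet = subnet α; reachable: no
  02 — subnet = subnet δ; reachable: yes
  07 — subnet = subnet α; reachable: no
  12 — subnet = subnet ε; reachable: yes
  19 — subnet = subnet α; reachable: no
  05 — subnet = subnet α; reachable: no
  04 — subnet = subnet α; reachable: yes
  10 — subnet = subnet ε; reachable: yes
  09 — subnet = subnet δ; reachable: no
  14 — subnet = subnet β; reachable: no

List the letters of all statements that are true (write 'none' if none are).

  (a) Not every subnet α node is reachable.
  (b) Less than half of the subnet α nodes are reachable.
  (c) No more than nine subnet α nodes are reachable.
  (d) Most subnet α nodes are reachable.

|A| = 13, |A ∩ B| = 4, |A ∖ B| = 9.
(a) A ⊄ B (|A ∖ B| ≥ 1): holds.
(b) |A ∩ B| < |A ∖ B|: holds.
(c) |A ∩ B| ≤ 9: holds.
(d) |A ∩ B| > |A ∖ B|: fails.

(a), (b), (c)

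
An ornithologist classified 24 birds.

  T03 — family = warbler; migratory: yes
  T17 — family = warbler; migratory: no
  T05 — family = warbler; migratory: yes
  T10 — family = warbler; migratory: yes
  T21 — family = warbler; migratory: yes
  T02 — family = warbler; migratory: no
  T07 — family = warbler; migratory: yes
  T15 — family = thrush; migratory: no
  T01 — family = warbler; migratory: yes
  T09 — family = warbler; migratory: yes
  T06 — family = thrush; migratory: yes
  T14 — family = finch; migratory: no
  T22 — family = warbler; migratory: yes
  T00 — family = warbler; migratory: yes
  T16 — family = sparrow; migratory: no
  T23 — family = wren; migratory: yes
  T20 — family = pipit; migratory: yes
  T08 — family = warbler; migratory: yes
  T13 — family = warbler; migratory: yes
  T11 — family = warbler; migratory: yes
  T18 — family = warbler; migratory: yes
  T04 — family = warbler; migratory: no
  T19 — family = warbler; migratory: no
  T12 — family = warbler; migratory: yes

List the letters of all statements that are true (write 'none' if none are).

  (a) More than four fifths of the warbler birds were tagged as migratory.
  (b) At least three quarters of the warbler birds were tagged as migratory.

|A| = 18, |A ∩ B| = 14, |A ∖ B| = 4.
(a) |A ∩ B| / |A| > 4/5: fails.
(b) |A ∩ B| / |A| ≥ 3/4: holds.

(b)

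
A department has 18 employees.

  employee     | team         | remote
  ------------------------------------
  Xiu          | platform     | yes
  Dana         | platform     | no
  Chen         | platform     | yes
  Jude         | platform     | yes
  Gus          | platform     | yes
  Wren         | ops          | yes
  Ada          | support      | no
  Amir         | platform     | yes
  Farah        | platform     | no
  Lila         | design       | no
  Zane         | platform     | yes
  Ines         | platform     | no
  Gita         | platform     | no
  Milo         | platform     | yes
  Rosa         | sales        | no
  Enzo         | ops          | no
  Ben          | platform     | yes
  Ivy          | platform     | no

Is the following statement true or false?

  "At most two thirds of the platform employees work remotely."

The determiner here denotes the relation: |A ∩ B| / |A| ≤ 2/3.
A (the restrictor) = {Xiu, Dana, Chen, Jude, Gus, Amir, Farah, Zane, Ines, Gita, Milo, Ben, Ivy}, |A| = 13.
A ∩ B = {Xiu, Chen, Jude, Gus, Amir, Zane, Milo, Ben}, so |A ∩ B| = 8.
A ∖ B = {Dana, Farah, Ines, Gita, Ivy}, so |A ∖ B| = 5.
|A ∩ B|/|A| = 8/13, so the statement is true.

True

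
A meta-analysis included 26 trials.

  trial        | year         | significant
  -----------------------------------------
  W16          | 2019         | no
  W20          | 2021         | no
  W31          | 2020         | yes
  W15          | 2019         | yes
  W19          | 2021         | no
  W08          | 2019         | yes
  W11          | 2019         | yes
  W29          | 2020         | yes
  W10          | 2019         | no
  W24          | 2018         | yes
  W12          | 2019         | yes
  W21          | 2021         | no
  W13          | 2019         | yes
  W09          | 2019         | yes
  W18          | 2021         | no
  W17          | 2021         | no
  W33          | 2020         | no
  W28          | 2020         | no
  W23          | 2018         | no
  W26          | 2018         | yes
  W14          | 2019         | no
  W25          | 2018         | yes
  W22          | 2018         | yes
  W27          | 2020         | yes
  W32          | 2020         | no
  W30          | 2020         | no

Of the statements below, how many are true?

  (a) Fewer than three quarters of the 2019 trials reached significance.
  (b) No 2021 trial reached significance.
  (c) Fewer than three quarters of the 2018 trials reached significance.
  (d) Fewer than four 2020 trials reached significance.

(a) 2019: |A| = 9, |A ∩ B| = 6; needs |A ∩ B| / |A| < 3/4 — true.
(b) 2021: |A| = 5, |A ∩ B| = 0; needs A ∩ B = ∅ (|A ∩ B| = 0) — true.
(c) 2018: |A| = 5, |A ∩ B| = 4; needs |A ∩ B| / |A| < 3/4 — false.
(d) 2020: |A| = 7, |A ∩ B| = 3; needs |A ∩ B| < 4 — true.

3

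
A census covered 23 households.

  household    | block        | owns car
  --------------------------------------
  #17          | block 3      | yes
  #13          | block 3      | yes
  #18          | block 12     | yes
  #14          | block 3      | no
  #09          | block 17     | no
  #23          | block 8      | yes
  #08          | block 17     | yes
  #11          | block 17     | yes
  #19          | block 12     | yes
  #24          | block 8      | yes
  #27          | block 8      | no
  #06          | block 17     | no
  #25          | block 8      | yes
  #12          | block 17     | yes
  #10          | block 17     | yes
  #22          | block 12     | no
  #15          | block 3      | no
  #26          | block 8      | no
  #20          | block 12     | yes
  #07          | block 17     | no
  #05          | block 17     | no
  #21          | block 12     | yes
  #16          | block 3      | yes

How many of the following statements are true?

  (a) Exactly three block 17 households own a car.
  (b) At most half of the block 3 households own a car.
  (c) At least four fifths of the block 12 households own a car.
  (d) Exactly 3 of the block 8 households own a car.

(a) block 17: |A| = 8, |A ∩ B| = 4; needs |A ∩ B| = 3 — false.
(b) block 3: |A| = 5, |A ∩ B| = 3; needs |A ∩ B| ≤ |A ∖ B| — false.
(c) block 12: |A| = 5, |A ∩ B| = 4; needs |A ∩ B| / |A| ≥ 4/5 — true.
(d) block 8: |A| = 5, |A ∩ B| = 3; needs |A ∩ B| = 3 — true.

2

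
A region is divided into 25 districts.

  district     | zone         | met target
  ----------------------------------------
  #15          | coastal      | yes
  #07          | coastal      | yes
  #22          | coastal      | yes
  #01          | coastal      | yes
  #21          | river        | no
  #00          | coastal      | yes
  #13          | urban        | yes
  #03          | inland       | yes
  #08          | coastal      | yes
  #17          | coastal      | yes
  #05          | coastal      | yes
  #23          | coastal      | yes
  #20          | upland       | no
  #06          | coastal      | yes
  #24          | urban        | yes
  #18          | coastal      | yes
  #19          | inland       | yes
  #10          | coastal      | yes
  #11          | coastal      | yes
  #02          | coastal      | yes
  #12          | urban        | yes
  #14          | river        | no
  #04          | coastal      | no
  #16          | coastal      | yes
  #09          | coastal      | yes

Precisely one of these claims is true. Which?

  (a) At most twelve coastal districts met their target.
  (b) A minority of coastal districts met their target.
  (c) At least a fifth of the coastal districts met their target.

(c)

|A| = 17, |A ∩ B| = 16, |A ∖ B| = 1.
(a) requires |A ∩ B| ≤ 12: false.
(b) requires |A ∩ B| < |A ∖ B|: false.
(c) requires |A ∩ B| / |A| ≥ 1/5: true.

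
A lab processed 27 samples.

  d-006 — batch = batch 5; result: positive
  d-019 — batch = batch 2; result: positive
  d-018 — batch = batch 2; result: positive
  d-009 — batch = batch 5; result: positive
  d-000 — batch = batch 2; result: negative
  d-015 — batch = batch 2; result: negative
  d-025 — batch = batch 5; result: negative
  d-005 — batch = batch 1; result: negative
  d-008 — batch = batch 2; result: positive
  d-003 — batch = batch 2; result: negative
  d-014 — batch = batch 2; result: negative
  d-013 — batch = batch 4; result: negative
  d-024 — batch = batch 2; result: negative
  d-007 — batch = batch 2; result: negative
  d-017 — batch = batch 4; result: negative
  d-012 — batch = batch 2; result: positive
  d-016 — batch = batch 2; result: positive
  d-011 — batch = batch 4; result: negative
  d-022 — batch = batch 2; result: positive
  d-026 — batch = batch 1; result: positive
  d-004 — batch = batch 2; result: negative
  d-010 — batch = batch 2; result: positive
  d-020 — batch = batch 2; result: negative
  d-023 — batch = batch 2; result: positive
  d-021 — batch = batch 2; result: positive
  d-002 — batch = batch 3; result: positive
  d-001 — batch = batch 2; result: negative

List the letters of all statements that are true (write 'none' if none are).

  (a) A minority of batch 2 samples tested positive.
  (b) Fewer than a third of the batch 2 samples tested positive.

|A| = 18, |A ∩ B| = 9, |A ∖ B| = 9.
(a) |A ∩ B| < |A ∖ B|: fails.
(b) |A ∩ B| / |A| < 1/3: fails.

none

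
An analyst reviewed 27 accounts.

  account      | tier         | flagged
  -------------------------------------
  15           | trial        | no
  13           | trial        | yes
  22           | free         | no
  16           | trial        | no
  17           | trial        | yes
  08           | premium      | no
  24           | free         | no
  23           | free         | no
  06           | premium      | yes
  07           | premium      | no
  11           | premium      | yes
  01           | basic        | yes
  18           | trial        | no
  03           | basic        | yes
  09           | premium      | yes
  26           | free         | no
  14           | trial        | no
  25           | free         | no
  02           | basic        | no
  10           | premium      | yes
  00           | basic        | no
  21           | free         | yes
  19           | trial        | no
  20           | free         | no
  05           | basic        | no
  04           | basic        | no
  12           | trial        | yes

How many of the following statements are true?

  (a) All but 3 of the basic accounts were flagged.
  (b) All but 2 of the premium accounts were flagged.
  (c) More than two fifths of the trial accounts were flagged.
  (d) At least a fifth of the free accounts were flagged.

1

(a) basic: |A| = 6, |A ∩ B| = 2; needs |A ∖ B| = 3 — false.
(b) premium: |A| = 6, |A ∩ B| = 4; needs |A ∖ B| = 2 — true.
(c) trial: |A| = 8, |A ∩ B| = 3; needs |A ∩ B| / |A| > 2/5 — false.
(d) free: |A| = 7, |A ∩ B| = 1; needs |A ∩ B| / |A| ≥ 1/5 — false.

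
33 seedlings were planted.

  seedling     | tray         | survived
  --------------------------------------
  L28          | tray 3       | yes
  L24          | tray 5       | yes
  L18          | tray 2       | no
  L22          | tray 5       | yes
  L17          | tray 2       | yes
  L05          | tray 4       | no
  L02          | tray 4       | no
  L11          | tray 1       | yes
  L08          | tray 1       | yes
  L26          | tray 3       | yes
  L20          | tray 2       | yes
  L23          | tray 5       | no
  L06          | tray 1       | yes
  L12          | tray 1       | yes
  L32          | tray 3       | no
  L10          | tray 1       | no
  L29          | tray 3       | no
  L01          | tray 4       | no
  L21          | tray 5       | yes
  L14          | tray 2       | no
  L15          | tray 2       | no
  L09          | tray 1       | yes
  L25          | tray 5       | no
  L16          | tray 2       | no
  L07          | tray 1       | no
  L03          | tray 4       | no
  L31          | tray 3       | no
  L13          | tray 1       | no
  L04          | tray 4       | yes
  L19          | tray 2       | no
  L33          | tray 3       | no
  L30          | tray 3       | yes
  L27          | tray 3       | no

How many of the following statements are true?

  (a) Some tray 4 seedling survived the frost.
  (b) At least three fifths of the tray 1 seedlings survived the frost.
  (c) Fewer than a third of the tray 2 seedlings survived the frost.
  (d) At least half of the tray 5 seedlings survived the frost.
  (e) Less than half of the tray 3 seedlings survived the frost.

5

(a) tray 4: |A| = 5, |A ∩ B| = 1; needs A ∩ B ≠ ∅ (|A ∩ B| ≥ 1) — true.
(b) tray 1: |A| = 8, |A ∩ B| = 5; needs |A ∩ B| / |A| ≥ 3/5 — true.
(c) tray 2: |A| = 7, |A ∩ B| = 2; needs |A ∩ B| / |A| < 1/3 — true.
(d) tray 5: |A| = 5, |A ∩ B| = 3; needs |A ∩ B| ≥ |A ∖ B| — true.
(e) tray 3: |A| = 8, |A ∩ B| = 3; needs |A ∩ B| < |A ∖ B| — true.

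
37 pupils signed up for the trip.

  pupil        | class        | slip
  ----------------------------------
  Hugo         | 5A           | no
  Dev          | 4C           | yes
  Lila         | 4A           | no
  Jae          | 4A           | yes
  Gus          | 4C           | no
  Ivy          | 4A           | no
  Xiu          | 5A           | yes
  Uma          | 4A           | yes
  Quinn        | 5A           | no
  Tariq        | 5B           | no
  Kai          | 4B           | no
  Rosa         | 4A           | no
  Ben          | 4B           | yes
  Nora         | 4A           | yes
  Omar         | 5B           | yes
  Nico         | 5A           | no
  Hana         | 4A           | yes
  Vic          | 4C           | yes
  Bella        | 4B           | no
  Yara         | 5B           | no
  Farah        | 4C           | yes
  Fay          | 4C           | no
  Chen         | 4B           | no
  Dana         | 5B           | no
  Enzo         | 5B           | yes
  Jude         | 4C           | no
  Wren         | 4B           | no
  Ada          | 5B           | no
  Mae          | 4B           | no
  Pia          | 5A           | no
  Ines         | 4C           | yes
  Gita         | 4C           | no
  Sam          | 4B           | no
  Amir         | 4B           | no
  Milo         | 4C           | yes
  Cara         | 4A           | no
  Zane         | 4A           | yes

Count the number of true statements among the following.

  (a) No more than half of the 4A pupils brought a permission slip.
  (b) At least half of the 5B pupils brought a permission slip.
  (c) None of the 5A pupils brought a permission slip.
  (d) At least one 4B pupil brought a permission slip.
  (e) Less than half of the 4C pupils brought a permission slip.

1

(a) 4A: |A| = 9, |A ∩ B| = 5; needs |A ∩ B| ≤ |A ∖ B| — false.
(b) 5B: |A| = 6, |A ∩ B| = 2; needs |A ∩ B| ≥ |A ∖ B| — false.
(c) 5A: |A| = 5, |A ∩ B| = 1; needs A ∩ B = ∅ (|A ∩ B| = 0) — false.
(d) 4B: |A| = 8, |A ∩ B| = 1; needs A ∩ B ≠ ∅ (|A ∩ B| ≥ 1) — true.
(e) 4C: |A| = 9, |A ∩ B| = 5; needs |A ∩ B| < |A ∖ B| — false.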